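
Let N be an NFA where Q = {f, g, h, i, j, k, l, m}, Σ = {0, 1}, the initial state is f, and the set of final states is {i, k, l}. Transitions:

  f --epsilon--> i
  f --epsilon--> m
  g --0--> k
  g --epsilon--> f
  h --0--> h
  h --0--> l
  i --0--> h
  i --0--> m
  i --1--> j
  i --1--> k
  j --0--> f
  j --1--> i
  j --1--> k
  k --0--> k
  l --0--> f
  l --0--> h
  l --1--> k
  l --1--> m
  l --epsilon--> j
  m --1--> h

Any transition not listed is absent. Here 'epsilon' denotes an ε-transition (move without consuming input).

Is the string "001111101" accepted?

No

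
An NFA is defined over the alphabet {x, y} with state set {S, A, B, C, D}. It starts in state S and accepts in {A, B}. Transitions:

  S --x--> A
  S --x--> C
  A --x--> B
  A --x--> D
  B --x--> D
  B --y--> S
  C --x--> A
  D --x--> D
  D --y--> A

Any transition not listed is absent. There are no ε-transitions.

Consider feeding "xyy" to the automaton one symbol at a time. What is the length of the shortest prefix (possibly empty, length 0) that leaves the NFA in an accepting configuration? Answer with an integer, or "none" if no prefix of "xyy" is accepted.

1

Start in {S}.
Read 'x': S→{A, C}; now {A, C}.
None of the earlier sets intersect F, but {A, C} does.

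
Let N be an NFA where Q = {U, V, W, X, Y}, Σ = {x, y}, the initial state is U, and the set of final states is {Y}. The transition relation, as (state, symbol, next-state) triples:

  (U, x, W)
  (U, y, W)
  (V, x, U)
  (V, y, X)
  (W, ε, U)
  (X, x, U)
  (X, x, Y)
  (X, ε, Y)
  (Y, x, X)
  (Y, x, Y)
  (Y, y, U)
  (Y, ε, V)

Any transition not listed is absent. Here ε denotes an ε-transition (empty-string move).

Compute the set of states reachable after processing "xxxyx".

{U, W}

Start in {U}.
Read 'x': U→{W}; union {W}; ε-closure = {U, W}.
Read 'x': U→{W}, W→∅; union {W}; ε-closure = {U, W}.
Read 'x': U→{W}, W→∅; union {W}; ε-closure = {U, W}.
Read 'y': U→{W}, W→∅; union {W}; ε-closure = {U, W}.
Read 'x': U→{W}, W→∅; union {W}; ε-closure = {U, W}.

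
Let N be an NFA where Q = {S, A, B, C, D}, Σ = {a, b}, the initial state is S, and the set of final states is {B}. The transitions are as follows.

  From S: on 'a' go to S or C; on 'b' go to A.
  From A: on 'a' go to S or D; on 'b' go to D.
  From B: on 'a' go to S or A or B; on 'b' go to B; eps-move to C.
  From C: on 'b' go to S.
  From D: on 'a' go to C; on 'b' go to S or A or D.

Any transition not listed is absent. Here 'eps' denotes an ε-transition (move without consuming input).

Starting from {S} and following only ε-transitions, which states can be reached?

Begin with {S}.
No ε-moves leave this set, so the closure equals the set itself.

{S}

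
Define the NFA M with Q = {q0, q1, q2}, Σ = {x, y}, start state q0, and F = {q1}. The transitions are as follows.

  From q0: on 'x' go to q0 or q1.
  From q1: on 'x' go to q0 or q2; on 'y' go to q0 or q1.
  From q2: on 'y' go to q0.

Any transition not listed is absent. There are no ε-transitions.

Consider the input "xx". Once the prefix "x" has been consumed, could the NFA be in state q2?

No

Start in {q0}.
Read 'x': q0→{q0, q1}; now {q0, q1}.
State q2 is not in {q0, q1}.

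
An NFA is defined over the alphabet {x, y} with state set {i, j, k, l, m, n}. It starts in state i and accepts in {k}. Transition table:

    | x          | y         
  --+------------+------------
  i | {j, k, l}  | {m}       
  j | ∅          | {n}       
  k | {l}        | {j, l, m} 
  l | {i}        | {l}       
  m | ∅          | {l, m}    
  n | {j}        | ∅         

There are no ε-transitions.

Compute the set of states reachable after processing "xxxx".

{i, j, k, l}

Start in {i}.
Read 'x': i→{j, k, l}; now {j, k, l}.
Read 'x': j→∅, k→{l}, l→{i}; now {i, l}.
Read 'x': i→{j, k, l}, l→{i}; now {i, j, k, l}.
Read 'x': i→{j, k, l}, j→∅, k→{l}, l→{i}; now {i, j, k, l}.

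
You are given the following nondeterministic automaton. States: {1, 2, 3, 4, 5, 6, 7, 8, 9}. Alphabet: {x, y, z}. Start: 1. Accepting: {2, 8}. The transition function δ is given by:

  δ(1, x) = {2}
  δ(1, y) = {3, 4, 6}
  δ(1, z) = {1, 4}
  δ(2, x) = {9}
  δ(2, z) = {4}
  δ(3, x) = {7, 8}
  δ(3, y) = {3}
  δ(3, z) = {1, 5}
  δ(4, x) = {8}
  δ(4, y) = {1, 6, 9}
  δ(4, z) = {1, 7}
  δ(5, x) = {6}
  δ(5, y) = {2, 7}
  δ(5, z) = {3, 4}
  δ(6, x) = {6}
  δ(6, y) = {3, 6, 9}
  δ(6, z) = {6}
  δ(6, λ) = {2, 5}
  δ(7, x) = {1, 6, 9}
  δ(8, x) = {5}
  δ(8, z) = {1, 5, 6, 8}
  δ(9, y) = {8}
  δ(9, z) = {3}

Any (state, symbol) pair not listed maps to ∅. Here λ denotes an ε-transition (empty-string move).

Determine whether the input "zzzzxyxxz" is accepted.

Start in {1}.
Read 'z': {1} → {1, 4}.
Read 'z': {1, 4} → {1, 4, 7}.
Read 'z': {1, 4, 7} → {1, 4, 7}.
Read 'z': {1, 4, 7} → {1, 4, 7}.
Read 'x': {1, 4, 7} → {1, 2, 5, 6, 8, 9}.
Read 'y': {1, 2, 5, 6, 8, 9} → {2, 3, 4, 5, 6, 7, 8, 9}.
Read 'x': {2, 3, 4, 5, 6, 7, 8, 9} → {1, 2, 5, 6, 7, 8, 9}.
Read 'x': {1, 2, 5, 6, 7, 8, 9} → {1, 2, 5, 6, 9}.
Read 'z': {1, 2, 5, 6, 9} → {1, 2, 3, 4, 5, 6}.
The final set {1, 2, 3, 4, 5, 6} contains the accepting state 2.

Yes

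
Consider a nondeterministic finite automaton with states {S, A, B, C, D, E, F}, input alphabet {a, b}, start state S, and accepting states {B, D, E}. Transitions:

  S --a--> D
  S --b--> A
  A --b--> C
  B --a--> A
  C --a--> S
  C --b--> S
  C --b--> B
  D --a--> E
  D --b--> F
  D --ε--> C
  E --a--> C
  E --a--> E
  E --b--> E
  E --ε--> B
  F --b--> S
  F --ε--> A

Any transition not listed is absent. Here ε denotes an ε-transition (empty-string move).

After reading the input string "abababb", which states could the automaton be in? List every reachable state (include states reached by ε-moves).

{S, A, B, C}

Start in {S}.
Read 'a': S→{D}; union {D}; ε-closure = {C, D}.
Read 'b': C→{S, B}, D→{F}; union {S, B, F}; ε-closure = {S, A, B, F}.
Read 'a': S→{D}, A→∅, B→{A}, F→∅; union {A, D}; ε-closure = {A, C, D}.
Read 'b': A→{C}, C→{S, B}, D→{F}; union {S, B, C, F}; ε-closure = {S, A, B, C, F}.
Read 'a': S→{D}, A→∅, B→{A}, C→{S}, F→∅; union {S, A, D}; ε-closure = {S, A, C, D}.
Read 'b': S→{A}, A→{C}, C→{S, B}, D→{F}; now {S, A, B, C, F}.
Read 'b': S→{A}, A→{C}, B→∅, C→{S, B}, F→{S}; now {S, A, B, C}.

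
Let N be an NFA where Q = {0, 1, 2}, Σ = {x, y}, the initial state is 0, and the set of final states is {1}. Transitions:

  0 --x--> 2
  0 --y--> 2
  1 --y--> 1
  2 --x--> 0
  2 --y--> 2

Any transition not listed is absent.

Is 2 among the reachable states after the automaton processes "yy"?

Yes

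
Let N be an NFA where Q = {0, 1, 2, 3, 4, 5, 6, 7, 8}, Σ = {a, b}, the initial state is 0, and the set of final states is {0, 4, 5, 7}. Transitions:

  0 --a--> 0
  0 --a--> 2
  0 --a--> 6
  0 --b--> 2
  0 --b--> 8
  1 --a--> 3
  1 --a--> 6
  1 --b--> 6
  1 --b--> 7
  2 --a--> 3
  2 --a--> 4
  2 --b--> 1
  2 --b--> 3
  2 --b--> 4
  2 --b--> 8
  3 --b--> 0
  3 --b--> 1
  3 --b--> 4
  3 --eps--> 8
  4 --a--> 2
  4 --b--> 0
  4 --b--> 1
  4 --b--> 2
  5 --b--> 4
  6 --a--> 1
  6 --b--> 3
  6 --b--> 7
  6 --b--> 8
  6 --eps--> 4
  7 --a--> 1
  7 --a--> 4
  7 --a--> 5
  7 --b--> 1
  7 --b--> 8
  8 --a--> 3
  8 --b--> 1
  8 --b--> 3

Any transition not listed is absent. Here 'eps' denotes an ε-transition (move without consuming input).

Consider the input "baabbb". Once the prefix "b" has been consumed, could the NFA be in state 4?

No

Start in {0}.
Read 'b': {0} → {2, 8}.
State 4 is not in {2, 8}.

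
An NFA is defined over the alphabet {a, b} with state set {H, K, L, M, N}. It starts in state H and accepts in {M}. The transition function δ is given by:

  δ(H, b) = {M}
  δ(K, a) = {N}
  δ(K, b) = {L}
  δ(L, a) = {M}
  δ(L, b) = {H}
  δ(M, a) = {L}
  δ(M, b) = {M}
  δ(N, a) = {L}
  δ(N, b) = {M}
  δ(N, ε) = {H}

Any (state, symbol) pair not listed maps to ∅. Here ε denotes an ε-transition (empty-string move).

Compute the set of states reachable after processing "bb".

{M}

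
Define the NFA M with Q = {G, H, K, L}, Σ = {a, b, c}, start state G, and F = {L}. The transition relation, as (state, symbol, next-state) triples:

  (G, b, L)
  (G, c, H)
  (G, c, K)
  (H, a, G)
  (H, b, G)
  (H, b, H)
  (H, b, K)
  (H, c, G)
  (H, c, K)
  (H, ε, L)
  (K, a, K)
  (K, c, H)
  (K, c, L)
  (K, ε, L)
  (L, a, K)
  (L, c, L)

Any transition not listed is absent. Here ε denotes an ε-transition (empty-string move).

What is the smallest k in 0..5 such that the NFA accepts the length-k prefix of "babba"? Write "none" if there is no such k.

1

Start in {G}.
Read 'b': G→{L}; now {L}.
None of the earlier sets intersect F, but {L} does.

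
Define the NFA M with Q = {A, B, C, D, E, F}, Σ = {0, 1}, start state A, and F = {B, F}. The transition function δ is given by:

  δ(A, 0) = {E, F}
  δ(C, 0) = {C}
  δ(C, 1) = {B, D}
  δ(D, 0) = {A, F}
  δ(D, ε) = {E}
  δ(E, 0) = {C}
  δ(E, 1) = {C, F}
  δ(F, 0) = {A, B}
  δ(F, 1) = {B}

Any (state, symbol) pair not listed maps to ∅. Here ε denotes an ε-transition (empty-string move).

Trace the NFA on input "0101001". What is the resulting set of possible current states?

{B, C, D, E, F}

Start in {A}.
Read '0': A→{E, F}; now {E, F}.
Read '1': E→{C, F}, F→{B}; now {B, C, F}.
Read '0': B→∅, C→{C}, F→{A, B}; now {A, B, C}.
Read '1': A→∅, B→∅, C→{B, D}; union {B, D}; ε-closure = {B, D, E}.
Read '0': B→∅, D→{A, F}, E→{C}; now {A, C, F}.
Read '0': A→{E, F}, C→{C}, F→{A, B}; now {A, B, C, E, F}.
Read '1': A→∅, B→∅, C→{B, D}, E→{C, F}, F→{B}; union {B, C, D, F}; ε-closure = {B, C, D, E, F}.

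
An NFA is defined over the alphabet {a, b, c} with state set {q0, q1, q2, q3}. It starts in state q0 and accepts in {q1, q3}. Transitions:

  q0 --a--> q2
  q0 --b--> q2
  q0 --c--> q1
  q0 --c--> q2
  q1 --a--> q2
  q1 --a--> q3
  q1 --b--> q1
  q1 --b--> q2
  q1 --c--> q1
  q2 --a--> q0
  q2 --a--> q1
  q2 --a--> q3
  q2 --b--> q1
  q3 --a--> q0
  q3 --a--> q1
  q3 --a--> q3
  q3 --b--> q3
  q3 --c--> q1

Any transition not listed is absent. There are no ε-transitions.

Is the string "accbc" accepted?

Start in {q0}.
Read 'a': q0→{q2}; now {q2}.
Read 'c': q2→∅; now ∅.
The set is empty and remains empty for the remaining 3 symbols.
The final set ∅ contains no accepting state.

No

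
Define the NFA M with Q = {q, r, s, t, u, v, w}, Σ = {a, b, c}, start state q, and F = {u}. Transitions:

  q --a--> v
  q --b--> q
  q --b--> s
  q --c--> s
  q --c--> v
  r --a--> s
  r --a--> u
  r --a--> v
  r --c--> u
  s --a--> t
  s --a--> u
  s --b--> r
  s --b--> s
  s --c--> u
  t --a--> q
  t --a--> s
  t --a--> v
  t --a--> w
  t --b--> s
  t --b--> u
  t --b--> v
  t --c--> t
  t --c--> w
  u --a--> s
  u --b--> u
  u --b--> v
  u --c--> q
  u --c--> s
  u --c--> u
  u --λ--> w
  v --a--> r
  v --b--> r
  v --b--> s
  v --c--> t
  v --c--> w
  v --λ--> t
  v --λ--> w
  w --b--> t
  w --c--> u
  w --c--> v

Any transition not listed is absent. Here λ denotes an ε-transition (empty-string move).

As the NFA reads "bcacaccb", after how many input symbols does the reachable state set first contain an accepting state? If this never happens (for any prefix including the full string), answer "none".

2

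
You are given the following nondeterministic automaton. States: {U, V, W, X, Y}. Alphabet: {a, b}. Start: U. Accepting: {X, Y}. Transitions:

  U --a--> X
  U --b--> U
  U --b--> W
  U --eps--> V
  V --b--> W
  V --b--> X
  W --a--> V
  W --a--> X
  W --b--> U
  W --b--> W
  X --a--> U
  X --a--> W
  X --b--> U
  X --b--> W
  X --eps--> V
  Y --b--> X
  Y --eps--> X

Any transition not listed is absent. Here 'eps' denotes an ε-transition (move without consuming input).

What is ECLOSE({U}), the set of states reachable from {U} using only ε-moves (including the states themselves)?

Begin with {U}.
ε-move U → V; add V.

{U, V}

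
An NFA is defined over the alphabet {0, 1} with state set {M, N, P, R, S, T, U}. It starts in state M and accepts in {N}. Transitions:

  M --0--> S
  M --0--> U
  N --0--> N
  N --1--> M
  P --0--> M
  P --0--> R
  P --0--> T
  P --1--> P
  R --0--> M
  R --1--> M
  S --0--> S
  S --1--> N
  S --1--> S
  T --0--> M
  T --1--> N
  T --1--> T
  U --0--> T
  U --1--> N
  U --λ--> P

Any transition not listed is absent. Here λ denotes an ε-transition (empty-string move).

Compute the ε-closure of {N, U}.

{N, P, U}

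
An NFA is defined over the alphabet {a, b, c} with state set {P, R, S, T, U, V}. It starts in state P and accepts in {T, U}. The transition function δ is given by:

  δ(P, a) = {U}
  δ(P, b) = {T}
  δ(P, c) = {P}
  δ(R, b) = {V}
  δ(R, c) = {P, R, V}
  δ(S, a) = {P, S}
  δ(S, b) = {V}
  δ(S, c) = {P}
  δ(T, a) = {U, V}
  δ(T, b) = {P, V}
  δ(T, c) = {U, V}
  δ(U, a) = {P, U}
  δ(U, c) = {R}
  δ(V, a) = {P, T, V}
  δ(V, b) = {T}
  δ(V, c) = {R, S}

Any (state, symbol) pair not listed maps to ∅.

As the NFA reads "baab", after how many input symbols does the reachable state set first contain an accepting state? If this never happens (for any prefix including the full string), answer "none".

1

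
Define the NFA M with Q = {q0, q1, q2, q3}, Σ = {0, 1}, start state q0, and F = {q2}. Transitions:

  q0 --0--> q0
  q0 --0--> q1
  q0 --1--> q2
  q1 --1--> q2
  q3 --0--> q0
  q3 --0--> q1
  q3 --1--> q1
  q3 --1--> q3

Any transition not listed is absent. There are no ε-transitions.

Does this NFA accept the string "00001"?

Yes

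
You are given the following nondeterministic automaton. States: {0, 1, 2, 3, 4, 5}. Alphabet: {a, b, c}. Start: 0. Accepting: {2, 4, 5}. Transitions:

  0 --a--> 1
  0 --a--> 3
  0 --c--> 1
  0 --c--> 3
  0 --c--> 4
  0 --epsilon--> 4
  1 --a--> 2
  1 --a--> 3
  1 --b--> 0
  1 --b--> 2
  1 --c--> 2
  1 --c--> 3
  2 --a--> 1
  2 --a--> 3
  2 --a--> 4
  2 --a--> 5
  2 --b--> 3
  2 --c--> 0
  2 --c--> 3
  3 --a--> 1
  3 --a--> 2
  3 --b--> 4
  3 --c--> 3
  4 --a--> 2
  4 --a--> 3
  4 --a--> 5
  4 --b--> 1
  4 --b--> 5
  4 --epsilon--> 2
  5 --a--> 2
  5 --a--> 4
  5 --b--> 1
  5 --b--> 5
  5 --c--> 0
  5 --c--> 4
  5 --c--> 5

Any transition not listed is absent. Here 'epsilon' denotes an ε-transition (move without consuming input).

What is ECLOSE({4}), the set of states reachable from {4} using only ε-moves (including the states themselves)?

Begin with {4}.
ε-move 4 → 2; add 2.

{2, 4}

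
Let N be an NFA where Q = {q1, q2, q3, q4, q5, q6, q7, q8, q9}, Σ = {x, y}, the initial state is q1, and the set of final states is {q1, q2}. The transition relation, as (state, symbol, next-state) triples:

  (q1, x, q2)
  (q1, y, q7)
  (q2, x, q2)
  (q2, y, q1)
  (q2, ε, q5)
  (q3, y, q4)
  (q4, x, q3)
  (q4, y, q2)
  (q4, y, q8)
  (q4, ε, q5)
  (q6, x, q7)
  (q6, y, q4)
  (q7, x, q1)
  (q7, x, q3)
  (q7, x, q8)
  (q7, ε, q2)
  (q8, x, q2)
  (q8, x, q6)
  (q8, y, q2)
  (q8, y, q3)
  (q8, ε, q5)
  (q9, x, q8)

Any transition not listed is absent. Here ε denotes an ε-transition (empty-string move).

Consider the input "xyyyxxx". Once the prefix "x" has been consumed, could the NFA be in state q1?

No

Start in {q1}.
Read 'x': q1→{q2}; union {q2}; ε-closure = {q2, q5}.
State q1 is not in {q2, q5}.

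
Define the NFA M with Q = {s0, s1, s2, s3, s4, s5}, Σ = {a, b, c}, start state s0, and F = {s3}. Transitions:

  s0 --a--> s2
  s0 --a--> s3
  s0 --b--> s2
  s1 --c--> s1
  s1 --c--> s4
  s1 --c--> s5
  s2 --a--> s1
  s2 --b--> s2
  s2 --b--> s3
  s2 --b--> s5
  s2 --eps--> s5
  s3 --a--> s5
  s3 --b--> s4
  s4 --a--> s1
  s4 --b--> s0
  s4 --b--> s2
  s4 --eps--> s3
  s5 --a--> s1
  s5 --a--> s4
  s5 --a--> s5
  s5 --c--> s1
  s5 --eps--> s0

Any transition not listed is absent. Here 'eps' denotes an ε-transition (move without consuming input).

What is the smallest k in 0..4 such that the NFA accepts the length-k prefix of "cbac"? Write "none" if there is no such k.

Start in {s0}.
Read 'c': {s0} → ∅.
The set is empty and remains empty for the remaining 3 symbols.
No reachable set along the way intersects F.

none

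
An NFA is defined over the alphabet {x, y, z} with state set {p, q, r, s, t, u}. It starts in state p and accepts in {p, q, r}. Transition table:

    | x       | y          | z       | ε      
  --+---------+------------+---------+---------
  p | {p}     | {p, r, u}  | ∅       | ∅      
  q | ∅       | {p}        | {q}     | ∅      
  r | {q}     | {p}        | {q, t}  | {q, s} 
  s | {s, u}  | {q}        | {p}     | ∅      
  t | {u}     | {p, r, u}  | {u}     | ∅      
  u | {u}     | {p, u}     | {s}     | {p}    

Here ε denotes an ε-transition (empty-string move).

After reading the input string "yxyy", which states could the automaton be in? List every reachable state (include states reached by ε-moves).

{p, q, r, s, u}

Start in {p}.
Read 'y': {p} → {p, q, r, s, u}.
Read 'x': {p, q, r, s, u} → {p, q, s, u}.
Read 'y': {p, q, s, u} → {p, q, r, s, u}.
Read 'y': {p, q, r, s, u} → {p, q, r, s, u}.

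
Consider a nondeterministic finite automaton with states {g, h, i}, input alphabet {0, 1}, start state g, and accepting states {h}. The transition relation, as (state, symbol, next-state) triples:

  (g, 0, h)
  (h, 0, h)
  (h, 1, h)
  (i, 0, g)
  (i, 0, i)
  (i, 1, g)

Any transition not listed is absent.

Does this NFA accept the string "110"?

Start in {g}.
Read '1': g→∅; now ∅.
The set is empty and remains empty for the remaining 2 symbols.
The final set ∅ contains no accepting state.

No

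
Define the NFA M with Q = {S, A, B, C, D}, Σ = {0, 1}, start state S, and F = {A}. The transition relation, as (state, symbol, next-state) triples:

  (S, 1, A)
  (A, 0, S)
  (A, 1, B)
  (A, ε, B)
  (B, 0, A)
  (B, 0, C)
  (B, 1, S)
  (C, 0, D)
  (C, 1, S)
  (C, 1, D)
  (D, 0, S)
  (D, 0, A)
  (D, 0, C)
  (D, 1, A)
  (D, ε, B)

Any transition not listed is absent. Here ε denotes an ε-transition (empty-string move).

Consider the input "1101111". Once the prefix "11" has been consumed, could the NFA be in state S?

Start in {S}.
Read '1': S→{A}; union {A}; ε-closure = {A, B}.
Read '1': A→{B}, B→{S}; now {S, B}.
State S is in {S, B}.

Yes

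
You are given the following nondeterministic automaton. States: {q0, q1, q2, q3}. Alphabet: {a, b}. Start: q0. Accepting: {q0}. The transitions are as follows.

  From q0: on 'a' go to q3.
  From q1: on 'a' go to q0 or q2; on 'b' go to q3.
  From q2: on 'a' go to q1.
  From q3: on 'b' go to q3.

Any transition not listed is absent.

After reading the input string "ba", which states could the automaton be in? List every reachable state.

∅

Start in {q0}.
Read 'b': q0→∅; now ∅.
The set is empty and remains empty for the remaining 1 symbol.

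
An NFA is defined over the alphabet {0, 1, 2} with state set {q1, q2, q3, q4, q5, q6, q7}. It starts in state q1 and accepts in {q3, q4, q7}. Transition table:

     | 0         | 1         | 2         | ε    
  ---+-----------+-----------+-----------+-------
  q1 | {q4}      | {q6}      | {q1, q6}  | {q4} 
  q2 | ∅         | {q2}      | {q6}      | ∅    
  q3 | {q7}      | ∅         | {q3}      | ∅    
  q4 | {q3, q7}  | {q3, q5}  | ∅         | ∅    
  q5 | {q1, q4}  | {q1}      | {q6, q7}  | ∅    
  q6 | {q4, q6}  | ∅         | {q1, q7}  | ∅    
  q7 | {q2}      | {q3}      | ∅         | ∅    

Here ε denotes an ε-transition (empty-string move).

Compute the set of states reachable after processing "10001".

{q2, q3, q5}

Start: ε-closure({q1}) = {q1, q4}.
Read '1': q1→{q6}, q4→{q3, q5}; now {q3, q5, q6}.
Read '0': q3→{q7}, q5→{q1, q4}, q6→{q4, q6}; now {q1, q4, q6, q7}.
Read '0': q1→{q4}, q4→{q3, q7}, q6→{q4, q6}, q7→{q2}; now {q2, q3, q4, q6, q7}.
Read '0': q2→∅, q3→{q7}, q4→{q3, q7}, q6→{q4, q6}, q7→{q2}; now {q2, q3, q4, q6, q7}.
Read '1': q2→{q2}, q3→∅, q4→{q3, q5}, q6→∅, q7→{q3}; now {q2, q3, q5}.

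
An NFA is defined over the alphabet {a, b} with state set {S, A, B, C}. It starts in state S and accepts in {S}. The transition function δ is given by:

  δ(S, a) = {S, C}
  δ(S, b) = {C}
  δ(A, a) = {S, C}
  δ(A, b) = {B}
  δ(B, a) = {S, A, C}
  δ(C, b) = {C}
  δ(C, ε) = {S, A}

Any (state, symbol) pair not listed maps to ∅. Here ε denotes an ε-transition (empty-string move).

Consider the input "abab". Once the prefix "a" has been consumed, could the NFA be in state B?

No

Start in {S}.
Read 'a': S→{S, C}; union {S, C}; ε-closure = {S, A, C}.
State B is not in {S, A, C}.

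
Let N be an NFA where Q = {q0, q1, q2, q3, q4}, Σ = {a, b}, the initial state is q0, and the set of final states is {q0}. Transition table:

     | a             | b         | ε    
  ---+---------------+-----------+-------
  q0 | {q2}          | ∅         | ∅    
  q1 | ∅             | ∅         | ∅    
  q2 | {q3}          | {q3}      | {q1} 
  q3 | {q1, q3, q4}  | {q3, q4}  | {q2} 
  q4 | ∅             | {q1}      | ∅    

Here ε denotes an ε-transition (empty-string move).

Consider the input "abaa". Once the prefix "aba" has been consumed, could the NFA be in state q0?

No

Start in {q0}.
Read 'a': {q0} → {q1, q2}.
Read 'b': {q1, q2} → {q1, q2, q3}.
Read 'a': {q1, q2, q3} → {q1, q2, q3, q4}.
State q0 is not in {q1, q2, q3, q4}.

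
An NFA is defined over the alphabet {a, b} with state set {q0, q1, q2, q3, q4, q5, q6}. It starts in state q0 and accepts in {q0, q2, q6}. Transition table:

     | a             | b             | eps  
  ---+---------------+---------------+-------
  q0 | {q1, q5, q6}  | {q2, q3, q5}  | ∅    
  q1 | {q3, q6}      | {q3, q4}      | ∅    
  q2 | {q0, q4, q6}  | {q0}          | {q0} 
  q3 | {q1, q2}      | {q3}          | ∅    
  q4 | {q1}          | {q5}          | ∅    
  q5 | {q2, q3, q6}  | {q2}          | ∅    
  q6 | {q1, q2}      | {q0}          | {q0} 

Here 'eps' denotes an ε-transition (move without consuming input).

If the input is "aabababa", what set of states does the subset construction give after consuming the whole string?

{q0, q1, q2, q3, q4, q5, q6}

Start in {q0}.
Read 'a': {q0} → {q0, q1, q5, q6}.
Read 'a': {q0, q1, q5, q6} → {q0, q1, q2, q3, q5, q6}.
Read 'b': {q0, q1, q2, q3, q5, q6} → {q0, q2, q3, q4, q5}.
Read 'a': {q0, q2, q3, q4, q5} → {q0, q1, q2, q3, q4, q5, q6}.
Read 'b': {q0, q1, q2, q3, q4, q5, q6} → {q0, q2, q3, q4, q5}.
Read 'a': {q0, q2, q3, q4, q5} → {q0, q1, q2, q3, q4, q5, q6}.
Read 'b': {q0, q1, q2, q3, q4, q5, q6} → {q0, q2, q3, q4, q5}.
Read 'a': {q0, q2, q3, q4, q5} → {q0, q1, q2, q3, q4, q5, q6}.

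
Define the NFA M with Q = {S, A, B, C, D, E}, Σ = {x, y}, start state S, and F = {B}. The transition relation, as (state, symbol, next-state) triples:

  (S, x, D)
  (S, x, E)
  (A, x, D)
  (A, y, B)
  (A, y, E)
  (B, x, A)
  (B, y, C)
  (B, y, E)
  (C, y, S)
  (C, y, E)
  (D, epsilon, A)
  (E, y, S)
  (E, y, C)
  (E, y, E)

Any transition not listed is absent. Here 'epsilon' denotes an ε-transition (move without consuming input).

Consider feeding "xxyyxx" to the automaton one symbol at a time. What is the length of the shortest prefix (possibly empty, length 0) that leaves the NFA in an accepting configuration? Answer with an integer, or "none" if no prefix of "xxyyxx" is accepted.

Start in {S}.
Read 'x': S→{D, E}; union {D, E}; ε-closure = {A, D, E}.
Read 'x': A→{D}, D→∅, E→∅; union {D}; ε-closure = {A, D}.
Read 'y': A→{B, E}, D→∅; now {B, E}.
None of the earlier sets intersect F, but {B, E} does.

3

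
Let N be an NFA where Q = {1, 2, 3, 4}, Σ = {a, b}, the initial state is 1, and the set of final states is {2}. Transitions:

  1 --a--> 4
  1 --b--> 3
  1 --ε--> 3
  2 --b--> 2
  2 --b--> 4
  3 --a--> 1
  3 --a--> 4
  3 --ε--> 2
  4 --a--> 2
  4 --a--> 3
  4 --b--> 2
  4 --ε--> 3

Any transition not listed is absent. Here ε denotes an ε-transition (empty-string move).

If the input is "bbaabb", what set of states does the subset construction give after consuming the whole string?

Start: ε-closure({1}) = {1, 2, 3}.
Read 'b': {1, 2, 3} → {2, 3, 4}.
Read 'b': {2, 3, 4} → {2, 3, 4}.
Read 'a': {2, 3, 4} → {1, 2, 3, 4}.
Read 'a': {1, 2, 3, 4} → {1, 2, 3, 4}.
Read 'b': {1, 2, 3, 4} → {2, 3, 4}.
Read 'b': {2, 3, 4} → {2, 3, 4}.

{2, 3, 4}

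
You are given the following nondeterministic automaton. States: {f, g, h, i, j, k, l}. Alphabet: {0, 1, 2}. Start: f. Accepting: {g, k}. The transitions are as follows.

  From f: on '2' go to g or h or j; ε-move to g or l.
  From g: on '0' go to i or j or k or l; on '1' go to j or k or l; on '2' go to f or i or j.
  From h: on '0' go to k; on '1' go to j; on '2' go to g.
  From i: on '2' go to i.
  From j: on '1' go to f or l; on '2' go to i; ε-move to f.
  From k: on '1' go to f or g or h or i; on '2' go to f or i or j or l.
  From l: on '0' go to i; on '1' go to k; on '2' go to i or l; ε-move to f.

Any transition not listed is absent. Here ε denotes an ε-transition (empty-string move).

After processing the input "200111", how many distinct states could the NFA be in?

Start: ε-closure({f}) = {f, g, l}.
Read '2': f→{g, h, j}, g→{f, i, j}, l→{i, l}; now {f, g, h, i, j, l}.
Read '0': f→∅, g→{i, j, k, l}, h→{k}, i→∅, j→∅, l→{i}; union {i, j, k, l}; ε-closure = {f, g, i, j, k, l}.
Read '0': f→∅, g→{i, j, k, l}, i→∅, j→∅, k→∅, l→{i}; union {i, j, k, l}; ε-closure = {f, g, i, j, k, l}.
Read '1': f→∅, g→{j, k, l}, i→∅, j→{f, l}, k→{f, g, h, i}, l→{k}; now {f, g, h, i, j, k, l}.
Read '1': f→∅, g→{j, k, l}, h→{j}, i→∅, j→{f, l}, k→{f, g, h, i}, l→{k}; now {f, g, h, i, j, k, l}.
Read '1': f→∅, g→{j, k, l}, h→{j}, i→∅, j→{f, l}, k→{f, g, h, i}, l→{k}; now {f, g, h, i, j, k, l}.
That set has 7 states.

7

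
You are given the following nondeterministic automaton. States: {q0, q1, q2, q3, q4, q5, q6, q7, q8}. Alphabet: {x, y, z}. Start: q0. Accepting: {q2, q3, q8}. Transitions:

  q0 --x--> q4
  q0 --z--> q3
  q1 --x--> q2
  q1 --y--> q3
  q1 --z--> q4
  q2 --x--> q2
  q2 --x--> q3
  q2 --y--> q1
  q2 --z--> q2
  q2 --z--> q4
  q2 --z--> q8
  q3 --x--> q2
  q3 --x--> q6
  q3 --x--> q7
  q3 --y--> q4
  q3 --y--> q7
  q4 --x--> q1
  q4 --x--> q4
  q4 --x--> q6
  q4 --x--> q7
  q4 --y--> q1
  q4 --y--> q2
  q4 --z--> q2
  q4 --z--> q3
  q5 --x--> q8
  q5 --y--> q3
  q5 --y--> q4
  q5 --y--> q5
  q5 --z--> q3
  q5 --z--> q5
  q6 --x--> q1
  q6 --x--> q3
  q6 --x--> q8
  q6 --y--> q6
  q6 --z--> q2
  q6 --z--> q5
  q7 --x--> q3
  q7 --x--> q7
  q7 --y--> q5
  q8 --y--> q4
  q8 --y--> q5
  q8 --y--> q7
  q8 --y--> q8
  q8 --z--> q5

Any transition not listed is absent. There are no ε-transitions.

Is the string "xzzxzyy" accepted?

Start in {q0}.
Read 'x': q0→{q4}; now {q4}.
Read 'z': q4→{q2, q3}; now {q2, q3}.
Read 'z': q2→{q2, q4, q8}, q3→∅; now {q2, q4, q8}.
Read 'x': q2→{q2, q3}, q4→{q1, q4, q6, q7}, q8→∅; now {q1, q2, q3, q4, q6, q7}.
Read 'z': q1→{q4}, q2→{q2, q4, q8}, q3→∅, q4→{q2, q3}, q6→{q2, q5}, q7→∅; now {q2, q3, q4, q5, q8}.
Read 'y': q2→{q1}, q3→{q4, q7}, q4→{q1, q2}, q5→{q3, q4, q5}, q8→{q4, q5, q7, q8}; now {q1, q2, q3, q4, q5, q7, q8}.
Read 'y': q1→{q3}, q2→{q1}, q3→{q4, q7}, q4→{q1, q2}, q5→{q3, q4, q5}, q7→{q5}, q8→{q4, q5, q7, q8}; now {q1, q2, q3, q4, q5, q7, q8}.
The final set {q1, q2, q3, q4, q5, q7, q8} contains the accepting states q2, q3, q8.

Yes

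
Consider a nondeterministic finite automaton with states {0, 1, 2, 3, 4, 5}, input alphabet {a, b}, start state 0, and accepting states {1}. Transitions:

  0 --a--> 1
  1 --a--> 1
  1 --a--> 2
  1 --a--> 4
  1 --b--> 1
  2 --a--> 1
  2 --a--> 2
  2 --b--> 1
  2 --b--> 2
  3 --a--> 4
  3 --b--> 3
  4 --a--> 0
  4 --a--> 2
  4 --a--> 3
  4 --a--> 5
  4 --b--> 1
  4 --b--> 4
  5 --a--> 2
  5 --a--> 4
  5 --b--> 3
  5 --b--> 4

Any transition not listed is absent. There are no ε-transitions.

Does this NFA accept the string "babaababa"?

Start in {0}.
Read 'b': {0} → ∅.
The set is empty and remains empty for the remaining 8 symbols.
The final set ∅ contains no accepting state.

No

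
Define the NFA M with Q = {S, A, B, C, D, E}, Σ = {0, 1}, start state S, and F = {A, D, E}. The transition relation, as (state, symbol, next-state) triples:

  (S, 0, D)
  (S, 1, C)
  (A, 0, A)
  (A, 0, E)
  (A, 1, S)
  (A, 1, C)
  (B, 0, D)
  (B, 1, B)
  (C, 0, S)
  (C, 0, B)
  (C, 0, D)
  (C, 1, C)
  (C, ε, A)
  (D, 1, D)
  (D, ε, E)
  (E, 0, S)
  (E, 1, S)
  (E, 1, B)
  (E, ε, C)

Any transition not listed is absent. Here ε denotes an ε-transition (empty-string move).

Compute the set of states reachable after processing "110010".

Start in {S}.
Read '1': {S} → {A, C}.
Read '1': {A, C} → {S, A, C}.
Read '0': {S, A, C} → {S, A, B, C, D, E}.
Read '0': {S, A, B, C, D, E} → {S, A, B, C, D, E}.
Read '1': {S, A, B, C, D, E} → {S, A, B, C, D, E}.
Read '0': {S, A, B, C, D, E} → {S, A, B, C, D, E}.

{S, A, B, C, D, E}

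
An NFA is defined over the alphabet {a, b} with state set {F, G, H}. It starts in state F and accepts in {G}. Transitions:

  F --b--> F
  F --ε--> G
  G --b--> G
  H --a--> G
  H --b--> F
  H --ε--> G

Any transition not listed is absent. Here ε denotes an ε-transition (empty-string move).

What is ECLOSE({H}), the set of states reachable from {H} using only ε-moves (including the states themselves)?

{G, H}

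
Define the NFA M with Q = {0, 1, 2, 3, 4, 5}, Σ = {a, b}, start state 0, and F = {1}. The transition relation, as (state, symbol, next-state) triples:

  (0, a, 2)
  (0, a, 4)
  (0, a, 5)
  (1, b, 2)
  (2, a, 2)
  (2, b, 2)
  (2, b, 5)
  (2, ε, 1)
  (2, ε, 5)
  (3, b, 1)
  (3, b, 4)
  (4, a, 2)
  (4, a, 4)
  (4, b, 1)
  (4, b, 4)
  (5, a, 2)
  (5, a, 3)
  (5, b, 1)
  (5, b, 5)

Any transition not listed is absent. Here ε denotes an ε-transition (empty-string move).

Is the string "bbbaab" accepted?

No

Start in {0}.
Read 'b': 0→∅; now ∅.
The set is empty and remains empty for the remaining 5 symbols.
The final set ∅ contains no accepting state.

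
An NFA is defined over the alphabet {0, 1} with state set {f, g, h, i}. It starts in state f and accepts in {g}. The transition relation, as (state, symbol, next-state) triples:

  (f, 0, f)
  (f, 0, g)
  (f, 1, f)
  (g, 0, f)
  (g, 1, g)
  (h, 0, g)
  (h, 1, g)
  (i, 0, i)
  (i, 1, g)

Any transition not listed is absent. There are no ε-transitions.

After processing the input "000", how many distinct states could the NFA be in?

2

Start in {f}.
Read '0': f→{f, g}; now {f, g}.
Read '0': f→{f, g}, g→{f}; now {f, g}.
Read '0': f→{f, g}, g→{f}; now {f, g}.
That set has 2 states.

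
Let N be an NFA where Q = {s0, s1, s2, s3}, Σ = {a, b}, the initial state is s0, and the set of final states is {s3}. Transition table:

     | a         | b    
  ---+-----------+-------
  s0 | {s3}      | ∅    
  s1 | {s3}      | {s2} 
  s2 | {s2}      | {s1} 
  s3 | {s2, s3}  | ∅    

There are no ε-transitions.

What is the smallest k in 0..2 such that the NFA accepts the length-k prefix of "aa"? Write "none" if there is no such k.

Start in {s0}.
Read 'a': s0→{s3}; now {s3}.
None of the earlier sets intersect F, but {s3} does.

1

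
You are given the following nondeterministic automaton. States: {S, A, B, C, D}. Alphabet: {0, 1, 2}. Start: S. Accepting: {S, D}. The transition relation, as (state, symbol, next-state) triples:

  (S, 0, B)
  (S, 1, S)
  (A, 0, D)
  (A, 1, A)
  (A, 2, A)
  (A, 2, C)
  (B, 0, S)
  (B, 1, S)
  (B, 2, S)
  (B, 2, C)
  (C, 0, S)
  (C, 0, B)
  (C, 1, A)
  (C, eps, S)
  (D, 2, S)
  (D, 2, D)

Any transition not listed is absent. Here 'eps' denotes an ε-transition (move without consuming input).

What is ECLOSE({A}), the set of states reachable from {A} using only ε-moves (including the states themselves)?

Begin with {A}.
No ε-moves leave this set, so the closure equals the set itself.

{A}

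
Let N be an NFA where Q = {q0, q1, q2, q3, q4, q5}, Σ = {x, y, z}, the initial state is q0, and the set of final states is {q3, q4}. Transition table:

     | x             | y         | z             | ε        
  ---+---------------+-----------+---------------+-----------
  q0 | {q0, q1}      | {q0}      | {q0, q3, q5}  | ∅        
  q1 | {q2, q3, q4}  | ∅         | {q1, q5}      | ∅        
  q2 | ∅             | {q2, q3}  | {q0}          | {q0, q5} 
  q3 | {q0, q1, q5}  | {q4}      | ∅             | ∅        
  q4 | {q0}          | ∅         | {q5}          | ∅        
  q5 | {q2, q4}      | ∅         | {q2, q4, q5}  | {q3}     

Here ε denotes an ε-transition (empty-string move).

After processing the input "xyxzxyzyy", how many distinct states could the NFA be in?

5

Start in {q0}.
Read 'x': q0→{q0, q1}; now {q0, q1}.
Read 'y': q0→{q0}, q1→∅; now {q0}.
Read 'x': q0→{q0, q1}; now {q0, q1}.
Read 'z': q0→{q0, q3, q5}, q1→{q1, q5}; now {q0, q1, q3, q5}.
Read 'x': q0→{q0, q1}, q1→{q2, q3, q4}, q3→{q0, q1, q5}, q5→{q2, q4}; now {q0, q1, q2, q3, q4, q5}.
Read 'y': q0→{q0}, q1→∅, q2→{q2, q3}, q3→{q4}, q4→∅, q5→∅; union {q0, q2, q3, q4}; ε-closure = {q0, q2, q3, q4, q5}.
Read 'z': q0→{q0, q3, q5}, q2→{q0}, q3→∅, q4→{q5}, q5→{q2, q4, q5}; now {q0, q2, q3, q4, q5}.
Read 'y': q0→{q0}, q2→{q2, q3}, q3→{q4}, q4→∅, q5→∅; union {q0, q2, q3, q4}; ε-closure = {q0, q2, q3, q4, q5}.
Read 'y': q0→{q0}, q2→{q2, q3}, q3→{q4}, q4→∅, q5→∅; union {q0, q2, q3, q4}; ε-closure = {q0, q2, q3, q4, q5}.
That set has 5 states.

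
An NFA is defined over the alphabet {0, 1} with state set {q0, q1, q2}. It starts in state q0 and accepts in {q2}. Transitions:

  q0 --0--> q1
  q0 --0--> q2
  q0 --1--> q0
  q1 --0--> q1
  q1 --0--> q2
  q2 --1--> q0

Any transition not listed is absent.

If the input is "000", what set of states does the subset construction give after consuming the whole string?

Start in {q0}.
Read '0': q0→{q1, q2}; now {q1, q2}.
Read '0': q1→{q1, q2}, q2→∅; now {q1, q2}.
Read '0': q1→{q1, q2}, q2→∅; now {q1, q2}.

{q1, q2}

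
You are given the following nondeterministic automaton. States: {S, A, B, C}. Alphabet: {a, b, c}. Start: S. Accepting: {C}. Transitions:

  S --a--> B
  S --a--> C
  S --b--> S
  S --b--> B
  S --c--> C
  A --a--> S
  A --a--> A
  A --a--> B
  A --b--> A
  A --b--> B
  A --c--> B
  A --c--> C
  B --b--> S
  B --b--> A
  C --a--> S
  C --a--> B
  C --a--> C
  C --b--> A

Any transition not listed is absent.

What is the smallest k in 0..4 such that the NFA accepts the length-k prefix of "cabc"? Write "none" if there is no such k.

1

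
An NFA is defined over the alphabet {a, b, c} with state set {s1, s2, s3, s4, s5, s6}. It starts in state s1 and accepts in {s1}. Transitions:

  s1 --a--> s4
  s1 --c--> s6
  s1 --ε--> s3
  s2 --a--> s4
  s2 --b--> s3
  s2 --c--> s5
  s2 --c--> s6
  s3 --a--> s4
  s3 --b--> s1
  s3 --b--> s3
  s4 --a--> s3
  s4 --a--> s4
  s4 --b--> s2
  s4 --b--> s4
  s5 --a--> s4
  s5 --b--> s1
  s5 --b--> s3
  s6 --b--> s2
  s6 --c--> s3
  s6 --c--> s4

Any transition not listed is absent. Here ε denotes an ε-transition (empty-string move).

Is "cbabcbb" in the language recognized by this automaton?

Yes

Start: ε-closure({s1}) = {s1, s3}.
Read 'c': {s1, s3} → {s6}.
Read 'b': {s6} → {s2}.
Read 'a': {s2} → {s4}.
Read 'b': {s4} → {s2, s4}.
Read 'c': {s2, s4} → {s5, s6}.
Read 'b': {s5, s6} → {s1, s2, s3}.
Read 'b': {s1, s2, s3} → {s1, s3}.
The final set {s1, s3} contains the accepting state s1.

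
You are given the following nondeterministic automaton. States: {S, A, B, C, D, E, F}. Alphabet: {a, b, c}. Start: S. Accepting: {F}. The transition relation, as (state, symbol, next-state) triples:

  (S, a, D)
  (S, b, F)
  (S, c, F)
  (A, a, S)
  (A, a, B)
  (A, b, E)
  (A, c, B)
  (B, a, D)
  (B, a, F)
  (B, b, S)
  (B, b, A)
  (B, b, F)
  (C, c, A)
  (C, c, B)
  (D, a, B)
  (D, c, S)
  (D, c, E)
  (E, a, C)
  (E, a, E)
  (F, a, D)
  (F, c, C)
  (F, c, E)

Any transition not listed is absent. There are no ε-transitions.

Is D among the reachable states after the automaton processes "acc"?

Start in {S}.
Read 'a': S→{D}; now {D}.
Read 'c': D→{S, E}; now {S, E}.
Read 'c': S→{F}, E→∅; now {F}.
State D is not in {F}.

No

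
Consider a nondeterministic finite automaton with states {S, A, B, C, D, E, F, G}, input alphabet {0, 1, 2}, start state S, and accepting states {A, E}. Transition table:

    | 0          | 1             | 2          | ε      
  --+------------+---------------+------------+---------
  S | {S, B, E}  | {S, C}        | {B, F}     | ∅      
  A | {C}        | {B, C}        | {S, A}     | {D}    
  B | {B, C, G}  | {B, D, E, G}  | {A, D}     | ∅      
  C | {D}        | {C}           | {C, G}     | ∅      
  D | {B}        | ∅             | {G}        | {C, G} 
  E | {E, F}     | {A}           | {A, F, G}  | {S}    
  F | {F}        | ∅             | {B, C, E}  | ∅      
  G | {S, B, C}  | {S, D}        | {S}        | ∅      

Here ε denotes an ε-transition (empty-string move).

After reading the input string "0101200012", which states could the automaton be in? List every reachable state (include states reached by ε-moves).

{S, A, B, C, D, F, G}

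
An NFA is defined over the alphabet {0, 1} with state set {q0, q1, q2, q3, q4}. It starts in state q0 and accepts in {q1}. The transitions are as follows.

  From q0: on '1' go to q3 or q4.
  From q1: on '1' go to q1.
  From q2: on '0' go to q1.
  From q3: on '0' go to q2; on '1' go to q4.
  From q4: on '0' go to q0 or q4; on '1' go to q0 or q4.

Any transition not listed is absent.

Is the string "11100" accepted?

Yes

Start in {q0}.
Read '1': q0→{q3, q4}; now {q3, q4}.
Read '1': q3→{q4}, q4→{q0, q4}; now {q0, q4}.
Read '1': q0→{q3, q4}, q4→{q0, q4}; now {q0, q3, q4}.
Read '0': q0→∅, q3→{q2}, q4→{q0, q4}; now {q0, q2, q4}.
Read '0': q0→∅, q2→{q1}, q4→{q0, q4}; now {q0, q1, q4}.
The final set {q0, q1, q4} contains the accepting state q1.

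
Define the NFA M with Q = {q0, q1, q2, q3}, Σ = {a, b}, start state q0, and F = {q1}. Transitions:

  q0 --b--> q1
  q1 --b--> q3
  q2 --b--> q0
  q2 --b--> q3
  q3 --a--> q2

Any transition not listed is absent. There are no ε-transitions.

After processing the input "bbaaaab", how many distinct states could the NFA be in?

Start in {q0}.
Read 'b': q0→{q1}; now {q1}.
Read 'b': q1→{q3}; now {q3}.
Read 'a': q3→{q2}; now {q2}.
Read 'a': q2→∅; now ∅.
The set is empty and remains empty for the remaining 3 symbols.
That set has 0 states.

0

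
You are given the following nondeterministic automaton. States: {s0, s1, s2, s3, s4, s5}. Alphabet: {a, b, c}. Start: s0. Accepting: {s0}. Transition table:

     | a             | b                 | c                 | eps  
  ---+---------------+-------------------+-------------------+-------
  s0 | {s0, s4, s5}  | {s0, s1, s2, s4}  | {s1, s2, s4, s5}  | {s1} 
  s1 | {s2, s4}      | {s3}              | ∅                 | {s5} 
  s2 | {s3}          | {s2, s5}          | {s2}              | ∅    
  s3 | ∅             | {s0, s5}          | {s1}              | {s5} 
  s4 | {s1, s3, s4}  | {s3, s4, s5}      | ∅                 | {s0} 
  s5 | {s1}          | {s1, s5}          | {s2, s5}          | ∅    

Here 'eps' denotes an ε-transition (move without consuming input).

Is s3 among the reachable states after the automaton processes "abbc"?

No

Start: ε-closure({s0}) = {s0, s1, s5}.
Read 'a': s0→{s0, s4, s5}, s1→{s2, s4}, s5→{s1}; now {s0, s1, s2, s4, s5}.
Read 'b': s0→{s0, s1, s2, s4}, s1→{s3}, s2→{s2, s5}, s4→{s3, s4, s5}, s5→{s1, s5}; now {s0, s1, s2, s3, s4, s5}.
Read 'b': s0→{s0, s1, s2, s4}, s1→{s3}, s2→{s2, s5}, s3→{s0, s5}, s4→{s3, s4, s5}, s5→{s1, s5}; now {s0, s1, s2, s3, s4, s5}.
Read 'c': s0→{s1, s2, s4, s5}, s1→∅, s2→{s2}, s3→{s1}, s4→∅, s5→{s2, s5}; union {s1, s2, s4, s5}; ε-closure = {s0, s1, s2, s4, s5}.
State s3 is not in {s0, s1, s2, s4, s5}.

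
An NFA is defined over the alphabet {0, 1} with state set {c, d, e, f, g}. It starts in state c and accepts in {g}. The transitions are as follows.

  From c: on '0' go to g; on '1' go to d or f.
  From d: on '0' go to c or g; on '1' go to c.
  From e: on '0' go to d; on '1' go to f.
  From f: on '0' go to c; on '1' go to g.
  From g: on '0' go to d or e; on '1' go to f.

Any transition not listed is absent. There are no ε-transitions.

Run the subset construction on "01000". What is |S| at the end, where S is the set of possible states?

Start in {c}.
Read '0': {c} → {g}.
Read '1': {g} → {f}.
Read '0': {f} → {c}.
Read '0': {c} → {g}.
Read '0': {g} → {d, e}.
That set has 2 states.

2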